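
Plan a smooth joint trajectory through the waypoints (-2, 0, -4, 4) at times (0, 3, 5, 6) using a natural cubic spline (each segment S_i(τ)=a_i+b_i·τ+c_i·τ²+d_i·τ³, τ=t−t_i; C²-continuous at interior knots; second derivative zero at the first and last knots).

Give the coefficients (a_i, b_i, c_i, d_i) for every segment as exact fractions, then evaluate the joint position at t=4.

Δ: Δ0=2/3, Δ1=-2, Δ2=8
row 1: diag=10, rhs=-16; c'=1/5, d'=-8/5
row 2: denom=6−2·1/5=28/5; d'=(60−2·-8/5)/(28/5)=79/7
back: M2=79/7
back: M1=-8/5−1/5·79/7=-27/7
M: M0=0, M1=-27/7, M2=79/7, M3=0
seg 0: a=-2, c=M0/2=0, d=(M1−M0)/(6·3)=-3/14, b=Δ0−h0·(2M0+M1)/6=109/42
seg 1: a=0, c=M1/2=-27/14, d=(M2−M1)/(6·2)=53/42, b=Δ1−h1·(2M1+M2)/6=-67/21
seg 2: a=-4, c=M2/2=79/14, d=(M3−M2)/(6·1)=-79/42, b=Δ2−h2·(2M2+M3)/6=89/21
t_q=4 → seg 1, τ=1; S=0+-67/21·τ+-27/14·τ²+53/42·τ³=-27/7

  seg 0: a=-2 b=109/42 c=0 d=-3/14
  seg 1: a=0 b=-67/21 c=-27/14 d=53/42
  seg 2: a=-4 b=89/21 c=79/14 d=-79/42
S(4) = -27/7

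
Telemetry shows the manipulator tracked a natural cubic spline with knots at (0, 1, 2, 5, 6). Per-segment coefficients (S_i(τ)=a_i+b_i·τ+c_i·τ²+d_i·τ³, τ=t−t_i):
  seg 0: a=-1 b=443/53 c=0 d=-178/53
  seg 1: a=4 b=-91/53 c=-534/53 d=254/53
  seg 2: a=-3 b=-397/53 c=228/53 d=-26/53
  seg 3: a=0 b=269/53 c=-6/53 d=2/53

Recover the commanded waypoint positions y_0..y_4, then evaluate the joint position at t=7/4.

y_0 = S_0(0) = a_0 = -1
y_1 = S_1(0) = a_1 = 4
y_2 = S_2(0) = a_2 = -3
y_3 = S_3(0) = a_3 = 0
y_4 = S_3(1) = 5
t_q=7/4 is in segment 1 (τ=3/4); S_1(τ)=-1583/1696

y_0=-1 y_1=4 y_2=-3 y_3=0 y_4=5
S(7/4) = -1583/1696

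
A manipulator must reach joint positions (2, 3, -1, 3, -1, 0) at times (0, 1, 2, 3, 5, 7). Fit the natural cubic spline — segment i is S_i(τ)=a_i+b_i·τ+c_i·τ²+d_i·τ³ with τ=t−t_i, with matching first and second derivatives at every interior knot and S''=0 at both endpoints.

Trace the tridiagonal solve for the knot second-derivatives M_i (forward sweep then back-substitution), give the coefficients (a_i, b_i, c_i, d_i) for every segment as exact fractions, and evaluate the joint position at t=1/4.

  seg 0: a=2 b=1873/628 c=0 d=-1245/628
  seg 1: a=3 b=-931/314 c=-3735/628 d=3085/628
  seg 2: a=-1 b=-77/628 c=1380/157 d=-2931/628
  seg 3: a=3 b=1085/314 c=-3273/628 d=195/157
  seg 4: a=-1 b=-781/314 c=1407/628 d=-469/1256
S(1/4) = 109107/40192

Δ: Δ0=1, Δ1=-4, Δ2=4, Δ3=-2, Δ4=1/2
row 1: diag=4, rhs=-30; c'=1/4, d'=-15/2
row 2: denom=4−1·1/4=15/4; d'=(48−1·-15/2)/(15/4)=74/5
row 3: denom=6−1·4/15=86/15; d'=(-36−1·74/5)/(86/15)=-381/43
row 4: denom=8−2·15/43=314/43; d'=(15−2·-381/43)/(314/43)=1407/314
back: M4=1407/314
back: M3=-381/43−15/43·1407/314=-3273/314
back: M2=74/5−4/15·-3273/314=2760/157
back: M1=-15/2−1/4·2760/157=-3735/314
M: M0=0, M1=-3735/314, M2=2760/157, M3=-3273/314, M4=1407/314, M5=0
seg 0: a=2, c=M0/2=0, d=(M1−M0)/(6·1)=-1245/628, b=Δ0−h0·(2M0+M1)/6=1873/628
seg 1: a=3, c=M1/2=-3735/628, d=(M2−M1)/(6·1)=3085/628, b=Δ1−h1·(2M1+M2)/6=-931/314
seg 2: a=-1, c=M2/2=1380/157, d=(M3−M2)/(6·1)=-2931/628, b=Δ2−h2·(2M2+M3)/6=-77/628
seg 3: a=3, c=M3/2=-3273/628, d=(M4−M3)/(6·2)=195/157, b=Δ3−h3·(2M3+M4)/6=1085/314
seg 4: a=-1, c=M4/2=1407/628, d=(M5−M4)/(6·2)=-469/1256, b=Δ4−h4·(2M4+M5)/6=-781/314
t_q=1/4 → seg 0, τ=1/4; S=2+1873/628·τ+0·τ²+-1245/628·τ³=109107/40192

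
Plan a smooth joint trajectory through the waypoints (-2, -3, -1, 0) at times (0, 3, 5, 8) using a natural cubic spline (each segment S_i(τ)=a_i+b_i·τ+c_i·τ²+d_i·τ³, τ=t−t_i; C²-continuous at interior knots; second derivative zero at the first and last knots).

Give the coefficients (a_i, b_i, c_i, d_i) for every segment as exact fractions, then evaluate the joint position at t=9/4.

  seg 0: a=-2 b=-19/24 c=0 d=11/216
  seg 1: a=-3 b=7/12 c=11/24 d=-1/8
  seg 2: a=-1 b=11/12 c=-7/24 d=7/216
S(9/4) = -1639/512

Δ: Δ0=-1/3, Δ1=1, Δ2=1/3
row 1: diag=10, rhs=8; c'=1/5, d'=4/5
row 2: denom=10−2·1/5=48/5; d'=(-4−2·4/5)/(48/5)=-7/12
back: M2=-7/12
back: M1=4/5−1/5·-7/12=11/12
M: M0=0, M1=11/12, M2=-7/12, M3=0
seg 0: a=-2, c=M0/2=0, d=(M1−M0)/(6·3)=11/216, b=Δ0−h0·(2M0+M1)/6=-19/24
seg 1: a=-3, c=M1/2=11/24, d=(M2−M1)/(6·2)=-1/8, b=Δ1−h1·(2M1+M2)/6=7/12
seg 2: a=-1, c=M2/2=-7/24, d=(M3−M2)/(6·3)=7/216, b=Δ2−h2·(2M2+M3)/6=11/12
t_q=9/4 → seg 0, τ=9/4; S=-2+-19/24·τ+0·τ²+11/216·τ³=-1639/512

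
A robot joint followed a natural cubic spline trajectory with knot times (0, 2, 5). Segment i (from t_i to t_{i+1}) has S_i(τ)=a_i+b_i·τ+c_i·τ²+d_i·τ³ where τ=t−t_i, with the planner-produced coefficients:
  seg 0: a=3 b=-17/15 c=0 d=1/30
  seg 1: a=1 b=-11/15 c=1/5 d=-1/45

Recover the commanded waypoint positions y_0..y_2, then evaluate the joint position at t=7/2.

y_0=3 y_1=1 y_2=0
S(7/2) = 11/40

y_0 = S_0(0) = a_0 = 3
y_1 = S_1(0) = a_1 = 1
y_2 = S_1(3) = 0
t_q=7/2 is in segment 1 (τ=3/2); S_1(τ)=11/40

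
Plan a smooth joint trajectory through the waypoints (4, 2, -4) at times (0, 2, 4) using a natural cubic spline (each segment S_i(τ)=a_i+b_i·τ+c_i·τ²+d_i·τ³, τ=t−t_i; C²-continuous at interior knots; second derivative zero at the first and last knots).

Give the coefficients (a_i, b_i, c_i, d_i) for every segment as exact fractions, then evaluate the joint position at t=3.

  seg 0: a=4 b=-1/2 c=0 d=-1/8
  seg 1: a=2 b=-2 c=-3/4 d=1/8
S(3) = -5/8

Δ: Δ0=-1, Δ1=-3
row 1: diag=8, rhs=-12; c'=1/4, d'=-3/2
back: M1=-3/2
M: M0=0, M1=-3/2, M2=0
seg 0: a=4, c=M0/2=0, d=(M1−M0)/(6·2)=-1/8, b=Δ0−h0·(2M0+M1)/6=-1/2
seg 1: a=2, c=M1/2=-3/4, d=(M2−M1)/(6·2)=1/8, b=Δ1−h1·(2M1+M2)/6=-2
t_q=3 → seg 1, τ=1; S=2+-2·τ+-3/4·τ²+1/8·τ³=-5/8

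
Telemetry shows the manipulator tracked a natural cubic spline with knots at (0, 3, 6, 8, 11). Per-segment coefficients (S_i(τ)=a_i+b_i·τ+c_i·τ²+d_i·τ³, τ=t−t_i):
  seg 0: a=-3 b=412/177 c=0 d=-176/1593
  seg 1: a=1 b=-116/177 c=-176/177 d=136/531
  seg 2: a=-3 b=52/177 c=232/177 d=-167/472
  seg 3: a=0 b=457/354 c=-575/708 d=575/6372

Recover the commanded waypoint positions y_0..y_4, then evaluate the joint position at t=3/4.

y_0=-3 y_1=1 y_2=-3 y_3=0 y_4=-1
S(3/4) = -307/236

y_0 = S_0(0) = a_0 = -3
y_1 = S_1(0) = a_1 = 1
y_2 = S_2(0) = a_2 = -3
y_3 = S_3(0) = a_3 = 0
y_4 = S_3(3) = -1
t_q=3/4 is in segment 0 (τ=3/4); S_0(τ)=-307/236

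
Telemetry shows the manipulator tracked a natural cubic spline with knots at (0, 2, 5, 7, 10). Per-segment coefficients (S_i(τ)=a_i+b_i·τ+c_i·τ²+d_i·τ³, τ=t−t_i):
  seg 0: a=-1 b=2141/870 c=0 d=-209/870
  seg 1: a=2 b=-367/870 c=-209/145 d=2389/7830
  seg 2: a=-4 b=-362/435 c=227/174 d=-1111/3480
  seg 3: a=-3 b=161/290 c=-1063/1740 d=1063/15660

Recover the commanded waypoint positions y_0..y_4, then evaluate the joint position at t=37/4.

y_0 = S_0(0) = a_0 = -1
y_1 = S_1(0) = a_1 = 2
y_2 = S_2(0) = a_2 = -4
y_3 = S_3(0) = a_3 = -3
y_4 = S_3(3) = -5
t_q=37/4 is in segment 3 (τ=9/4); S_3(τ)=-30219/7424

y_0=-1 y_1=2 y_2=-4 y_3=-3 y_4=-5
S(37/4) = -30219/7424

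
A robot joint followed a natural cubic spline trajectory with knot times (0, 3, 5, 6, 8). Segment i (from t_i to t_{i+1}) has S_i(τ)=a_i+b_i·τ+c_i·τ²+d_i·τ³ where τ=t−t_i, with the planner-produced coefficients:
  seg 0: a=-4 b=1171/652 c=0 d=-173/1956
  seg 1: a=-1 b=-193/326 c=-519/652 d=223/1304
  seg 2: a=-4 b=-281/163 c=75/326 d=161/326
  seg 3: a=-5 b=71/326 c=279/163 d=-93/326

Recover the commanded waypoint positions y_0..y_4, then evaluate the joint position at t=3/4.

y_0=-4 y_1=-1 y_2=-4 y_3=-5 y_4=0
S(3/4) = -112261/41728

y_0 = S_0(0) = a_0 = -4
y_1 = S_1(0) = a_1 = -1
y_2 = S_2(0) = a_2 = -4
y_3 = S_3(0) = a_3 = -5
y_4 = S_3(2) = 0
t_q=3/4 is in segment 0 (τ=3/4); S_0(τ)=-112261/41728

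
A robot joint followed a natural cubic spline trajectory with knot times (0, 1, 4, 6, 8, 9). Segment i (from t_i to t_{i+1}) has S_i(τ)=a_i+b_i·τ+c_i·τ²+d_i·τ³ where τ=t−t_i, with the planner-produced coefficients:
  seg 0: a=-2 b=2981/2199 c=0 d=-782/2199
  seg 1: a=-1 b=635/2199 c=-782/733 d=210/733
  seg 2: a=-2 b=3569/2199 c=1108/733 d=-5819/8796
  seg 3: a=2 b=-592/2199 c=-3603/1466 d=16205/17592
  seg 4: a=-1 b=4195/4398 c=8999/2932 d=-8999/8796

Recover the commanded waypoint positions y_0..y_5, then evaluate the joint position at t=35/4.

y_0 = S_0(0) = a_0 = -2
y_1 = S_1(0) = a_1 = -1
y_2 = S_2(0) = a_2 = -2
y_3 = S_3(0) = a_3 = 2
y_4 = S_4(0) = a_4 = -1
y_5 = S_4(1) = 2
t_q=35/4 is in segment 4 (τ=3/4); S_4(τ)=189565/187648

y_0=-2 y_1=-1 y_2=-2 y_3=2 y_4=-1 y_5=2
S(35/4) = 189565/187648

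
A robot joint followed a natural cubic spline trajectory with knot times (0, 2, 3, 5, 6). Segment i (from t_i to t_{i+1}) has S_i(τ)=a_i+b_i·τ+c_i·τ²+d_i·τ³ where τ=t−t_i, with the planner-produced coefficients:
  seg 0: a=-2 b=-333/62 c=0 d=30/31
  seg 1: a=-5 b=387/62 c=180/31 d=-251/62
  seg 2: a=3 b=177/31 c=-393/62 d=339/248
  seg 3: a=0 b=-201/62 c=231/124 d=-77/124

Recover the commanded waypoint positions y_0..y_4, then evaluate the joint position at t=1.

y_0=-2 y_1=-5 y_2=3 y_3=0 y_4=-2
S(1) = -397/62

y_0 = S_0(0) = a_0 = -2
y_1 = S_1(0) = a_1 = -5
y_2 = S_2(0) = a_2 = 3
y_3 = S_3(0) = a_3 = 0
y_4 = S_3(1) = -2
t_q=1 is in segment 0 (τ=1); S_0(τ)=-397/62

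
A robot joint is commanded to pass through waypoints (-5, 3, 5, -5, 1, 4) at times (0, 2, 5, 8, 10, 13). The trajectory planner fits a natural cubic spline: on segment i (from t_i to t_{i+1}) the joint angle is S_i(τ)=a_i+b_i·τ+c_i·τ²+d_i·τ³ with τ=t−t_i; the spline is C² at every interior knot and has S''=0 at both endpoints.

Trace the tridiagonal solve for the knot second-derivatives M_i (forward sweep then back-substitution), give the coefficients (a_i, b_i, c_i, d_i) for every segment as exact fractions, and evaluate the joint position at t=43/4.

Δ: Δ0=4, Δ1=2/3, Δ2=-10/3, Δ3=3, Δ4=1
row 1: diag=10, rhs=-20; c'=3/10, d'=-2
row 2: denom=12−3·3/10=111/10; d'=(-24−3·-2)/(111/10)=-60/37
row 3: denom=10−3·10/37=340/37; d'=(38−3·-60/37)/(340/37)=793/170
row 4: denom=10−2·37/170=813/85; d'=(-12−2·793/170)/(813/85)=-1813/813
back: M4=-1813/813
back: M3=793/170−37/170·-1813/813=4187/813
back: M2=-60/37−10/37·4187/813=-2450/813
back: M1=-2−3/10·-2450/813=-297/271
M: M0=0, M1=-297/271, M2=-2450/813, M3=4187/813, M4=-1813/813, M5=0
seg 0: a=-5, c=M0/2=0, d=(M1−M0)/(6·2)=-99/1084, b=Δ0−h0·(2M0+M1)/6=1183/271
seg 1: a=3, c=M1/2=-297/542, d=(M2−M1)/(6·3)=-1559/14634, b=Δ1−h1·(2M1+M2)/6=886/271
seg 2: a=5, c=M2/2=-1225/813, d=(M3−M2)/(6·3)=6637/14634, b=Δ2−h2·(2M2+M3)/6=-1569/542
seg 3: a=-5, c=M3/2=4187/1626, d=(M4−M3)/(6·2)=-500/813, b=Δ3−h3·(2M3+M4)/6=84/271
seg 4: a=1, c=M4/2=-1813/1626, d=(M5−M4)/(6·3)=1813/14634, b=Δ4−h4·(2M4+M5)/6=2626/813
t_q=43/4 → seg 4, τ=3/4; S=1+2626/813·τ+-1813/1626·τ²+1813/14634·τ³=98777/34688

  seg 0: a=-5 b=1183/271 c=0 d=-99/1084
  seg 1: a=3 b=886/271 c=-297/542 d=-1559/14634
  seg 2: a=5 b=-1569/542 c=-1225/813 d=6637/14634
  seg 3: a=-5 b=84/271 c=4187/1626 d=-500/813
  seg 4: a=1 b=2626/813 c=-1813/1626 d=1813/14634
S(43/4) = 98777/34688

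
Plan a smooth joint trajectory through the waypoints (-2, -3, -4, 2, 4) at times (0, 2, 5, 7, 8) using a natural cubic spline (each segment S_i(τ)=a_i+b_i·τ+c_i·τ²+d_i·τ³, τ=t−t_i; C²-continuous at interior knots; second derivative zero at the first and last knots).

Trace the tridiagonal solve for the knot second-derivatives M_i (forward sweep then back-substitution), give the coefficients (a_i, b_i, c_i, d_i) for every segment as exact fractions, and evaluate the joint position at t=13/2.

  seg 0: a=-2 b=-419/1518 c=0 d=-85/1518
  seg 1: a=-3 b=-1439/1518 c=-85/253 d=821/4554
  seg 2: a=-4 b=1445/759 c=651/506 d=-1121/3036
  seg 3: a=2 b=1988/759 c=-235/253 d=235/759
S(13/2) = 4083/8096

Δ: Δ0=-1/2, Δ1=-1/3, Δ2=3, Δ3=2
row 1: diag=10, rhs=1; c'=3/10, d'=1/10
row 2: denom=10−3·3/10=91/10; d'=(20−3·1/10)/(91/10)=197/91
row 3: denom=6−2·20/91=506/91; d'=(-6−2·197/91)/(506/91)=-470/253
back: M3=-470/253
back: M2=197/91−20/91·-470/253=651/253
back: M1=1/10−3/10·651/253=-170/253
M: M0=0, M1=-170/253, M2=651/253, M3=-470/253, M4=0
seg 0: a=-2, c=M0/2=0, d=(M1−M0)/(6·2)=-85/1518, b=Δ0−h0·(2M0+M1)/6=-419/1518
seg 1: a=-3, c=M1/2=-85/253, d=(M2−M1)/(6·3)=821/4554, b=Δ1−h1·(2M1+M2)/6=-1439/1518
seg 2: a=-4, c=M2/2=651/506, d=(M3−M2)/(6·2)=-1121/3036, b=Δ2−h2·(2M2+M3)/6=1445/759
seg 3: a=2, c=M3/2=-235/253, d=(M4−M3)/(6·1)=235/759, b=Δ3−h3·(2M3+M4)/6=1988/759
t_q=13/2 → seg 2, τ=3/2; S=-4+1445/759·τ+651/506·τ²+-1121/3036·τ³=4083/8096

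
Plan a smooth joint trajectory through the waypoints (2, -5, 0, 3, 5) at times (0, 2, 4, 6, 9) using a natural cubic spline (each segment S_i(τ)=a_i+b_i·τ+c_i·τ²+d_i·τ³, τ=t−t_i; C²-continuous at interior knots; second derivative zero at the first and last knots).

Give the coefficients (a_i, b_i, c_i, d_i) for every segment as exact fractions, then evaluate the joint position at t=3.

  seg 0: a=2 b=-1100/213 c=0 d=709/1704
  seg 1: a=-5 b=-73/426 c=709/284 d=-989/1704
  seg 2: a=0 b=607/213 c=-70/71 d=265/1704
  seg 3: a=3 b=329/426 c=-15/284 d=5/852
S(3) = -1849/568

Δ: Δ0=-7/2, Δ1=5/2, Δ2=3/2, Δ3=2/3
row 1: diag=8, rhs=36; c'=1/4, d'=9/2
row 2: denom=8−2·1/4=15/2; d'=(-6−2·9/2)/(15/2)=-2
row 3: denom=10−2·4/15=142/15; d'=(-5−2·-2)/(142/15)=-15/142
back: M3=-15/142
back: M2=-2−4/15·-15/142=-140/71
back: M1=9/2−1/4·-140/71=709/142
M: M0=0, M1=709/142, M2=-140/71, M3=-15/142, M4=0
seg 0: a=2, c=M0/2=0, d=(M1−M0)/(6·2)=709/1704, b=Δ0−h0·(2M0+M1)/6=-1100/213
seg 1: a=-5, c=M1/2=709/284, d=(M2−M1)/(6·2)=-989/1704, b=Δ1−h1·(2M1+M2)/6=-73/426
seg 2: a=0, c=M2/2=-70/71, d=(M3−M2)/(6·2)=265/1704, b=Δ2−h2·(2M2+M3)/6=607/213
seg 3: a=3, c=M3/2=-15/284, d=(M4−M3)/(6·3)=5/852, b=Δ3−h3·(2M3+M4)/6=329/426
t_q=3 → seg 1, τ=1; S=-5+-73/426·τ+709/284·τ²+-989/1704·τ³=-1849/568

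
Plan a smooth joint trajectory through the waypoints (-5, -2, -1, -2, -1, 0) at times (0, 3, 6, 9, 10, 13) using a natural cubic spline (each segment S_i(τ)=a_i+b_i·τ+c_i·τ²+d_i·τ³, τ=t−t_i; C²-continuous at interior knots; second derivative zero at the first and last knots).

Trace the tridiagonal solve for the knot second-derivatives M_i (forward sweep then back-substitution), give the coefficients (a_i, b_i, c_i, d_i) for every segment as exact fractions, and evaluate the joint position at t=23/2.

  seg 0: a=-5 b=925/849 c=0 d=-76/7641
  seg 1: a=-2 b=697/849 c=-76/849 d=-62/2547
  seg 2: a=-1 b=-317/849 c=-262/849 d=820/7641
  seg 3: a=-2 b=571/849 c=186/283 d=-280/849
  seg 4: a=-1 b=847/849 c=-94/283 d=94/2547
S(23/2) = -143/1132

Δ: Δ0=1, Δ1=1/3, Δ2=-1/3, Δ3=1, Δ4=1/3
row 1: diag=12, rhs=-4; c'=1/4, d'=-1/3
row 2: denom=12−3·1/4=45/4; d'=(-4−3·-1/3)/(45/4)=-4/15
row 3: denom=8−3·4/15=36/5; d'=(8−3·-4/15)/(36/5)=11/9
row 4: denom=8−1·5/36=283/36; d'=(-4−1·11/9)/(283/36)=-188/283
back: M4=-188/283
back: M3=11/9−5/36·-188/283=372/283
back: M2=-4/15−4/15·372/283=-524/849
back: M1=-1/3−1/4·-524/849=-152/849
M: M0=0, M1=-152/849, M2=-524/849, M3=372/283, M4=-188/283, M5=0
seg 0: a=-5, c=M0/2=0, d=(M1−M0)/(6·3)=-76/7641, b=Δ0−h0·(2M0+M1)/6=925/849
seg 1: a=-2, c=M1/2=-76/849, d=(M2−M1)/(6·3)=-62/2547, b=Δ1−h1·(2M1+M2)/6=697/849
seg 2: a=-1, c=M2/2=-262/849, d=(M3−M2)/(6·3)=820/7641, b=Δ2−h2·(2M2+M3)/6=-317/849
seg 3: a=-2, c=M3/2=186/283, d=(M4−M3)/(6·1)=-280/849, b=Δ3−h3·(2M3+M4)/6=571/849
seg 4: a=-1, c=M4/2=-94/283, d=(M5−M4)/(6·3)=94/2547, b=Δ4−h4·(2M4+M5)/6=847/849
t_q=23/2 → seg 4, τ=3/2; S=-1+847/849·τ+-94/283·τ²+94/2547·τ³=-143/1132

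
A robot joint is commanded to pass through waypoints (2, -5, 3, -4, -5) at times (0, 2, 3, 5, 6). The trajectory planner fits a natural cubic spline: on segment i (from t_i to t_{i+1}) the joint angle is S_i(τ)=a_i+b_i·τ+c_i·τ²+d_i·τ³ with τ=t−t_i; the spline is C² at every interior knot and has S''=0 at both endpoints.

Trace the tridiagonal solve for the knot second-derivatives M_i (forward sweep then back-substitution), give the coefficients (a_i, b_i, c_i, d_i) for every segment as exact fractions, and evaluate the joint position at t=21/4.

Δ: Δ0=-7/2, Δ1=8, Δ2=-7/2, Δ3=-1
row 1: diag=6, rhs=69; c'=1/6, d'=23/2
row 2: denom=6−1·1/6=35/6; d'=(-69−1·23/2)/(35/6)=-69/5
row 3: denom=6−2·12/35=186/35; d'=(15−2·-69/5)/(186/35)=497/62
back: M3=497/62
back: M2=-69/5−12/35·497/62=-513/31
back: M1=23/2−1/6·-513/31=442/31
M: M0=0, M1=442/31, M2=-513/31, M3=497/62, M4=0
seg 0: a=2, c=M0/2=0, d=(M1−M0)/(6·2)=221/186, b=Δ0−h0·(2M0+M1)/6=-1535/186
seg 1: a=-5, c=M1/2=221/31, d=(M2−M1)/(6·1)=-955/186, b=Δ1−h1·(2M1+M2)/6=1117/186
seg 2: a=3, c=M2/2=-513/62, d=(M3−M2)/(6·2)=1523/744, b=Δ2−h2·(2M2+M3)/6=452/93
seg 3: a=-4, c=M3/2=497/124, d=(M4−M3)/(6·1)=-497/372, b=Δ3−h3·(2M3+M4)/6=-683/186
t_q=21/4 → seg 3, τ=1/4; S=-4+-683/186·τ+497/124·τ²+-497/372·τ³=-37207/7936

  seg 0: a=2 b=-1535/186 c=0 d=221/186
  seg 1: a=-5 b=1117/186 c=221/31 d=-955/186
  seg 2: a=3 b=452/93 c=-513/62 d=1523/744
  seg 3: a=-4 b=-683/186 c=497/124 d=-497/372
S(21/4) = -37207/7936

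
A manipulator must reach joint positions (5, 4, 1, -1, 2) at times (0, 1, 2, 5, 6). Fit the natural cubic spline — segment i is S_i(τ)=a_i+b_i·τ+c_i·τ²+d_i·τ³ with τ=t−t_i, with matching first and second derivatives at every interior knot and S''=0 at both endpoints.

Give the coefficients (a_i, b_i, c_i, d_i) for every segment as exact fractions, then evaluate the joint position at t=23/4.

Δ: Δ0=-1, Δ1=-3, Δ2=-2/3, Δ3=3
row 1: diag=4, rhs=-12; c'=1/4, d'=-3
row 2: denom=8−1·1/4=31/4; d'=(14−1·-3)/(31/4)=68/31
row 3: denom=8−3·12/31=212/31; d'=(22−3·68/31)/(212/31)=239/106
back: M3=239/106
back: M2=68/31−12/31·239/106=70/53
back: M1=-3−1/4·70/53=-353/106
M: M0=0, M1=-353/106, M2=70/53, M3=239/106, M4=0
seg 0: a=5, c=M0/2=0, d=(M1−M0)/(6·1)=-353/636, b=Δ0−h0·(2M0+M1)/6=-283/636
seg 1: a=4, c=M1/2=-353/212, d=(M2−M1)/(6·1)=493/636, b=Δ1−h1·(2M1+M2)/6=-671/318
seg 2: a=1, c=M2/2=35/53, d=(M3−M2)/(6·3)=11/212, b=Δ2−h2·(2M2+M3)/6=-1981/636
seg 3: a=-1, c=M3/2=239/212, d=(M4−M3)/(6·1)=-239/636, b=Δ3−h3·(2M3+M4)/6=715/318
t_q=23/4 → seg 3, τ=3/4; S=-1+715/318·τ+239/212·τ²+-239/636·τ³=15765/13568

  seg 0: a=5 b=-283/636 c=0 d=-353/636
  seg 1: a=4 b=-671/318 c=-353/212 d=493/636
  seg 2: a=1 b=-1981/636 c=35/53 d=11/212
  seg 3: a=-1 b=715/318 c=239/212 d=-239/636
S(23/4) = 15765/13568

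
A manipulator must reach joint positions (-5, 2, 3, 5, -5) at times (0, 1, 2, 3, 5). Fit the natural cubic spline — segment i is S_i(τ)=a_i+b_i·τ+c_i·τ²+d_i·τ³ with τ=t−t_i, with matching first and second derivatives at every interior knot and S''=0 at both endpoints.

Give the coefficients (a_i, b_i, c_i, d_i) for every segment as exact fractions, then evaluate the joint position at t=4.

  seg 0: a=-5 b=753/86 c=0 d=-151/86
  seg 1: a=2 b=150/43 c=-453/86 d=239/86
  seg 2: a=3 b=111/86 c=132/43 d=-203/86
  seg 3: a=5 b=15/43 c=-345/86 d=115/172
S(4) = 345/172

Δ: Δ0=7, Δ1=1, Δ2=2, Δ3=-5
row 1: diag=4, rhs=-36; c'=1/4, d'=-9
row 2: denom=4−1·1/4=15/4; d'=(6−1·-9)/(15/4)=4
row 3: denom=6−1·4/15=86/15; d'=(-42−1·4)/(86/15)=-345/43
back: M3=-345/43
back: M2=4−4/15·-345/43=264/43
back: M1=-9−1/4·264/43=-453/43
M: M0=0, M1=-453/43, M2=264/43, M3=-345/43, M4=0
seg 0: a=-5, c=M0/2=0, d=(M1−M0)/(6·1)=-151/86, b=Δ0−h0·(2M0+M1)/6=753/86
seg 1: a=2, c=M1/2=-453/86, d=(M2−M1)/(6·1)=239/86, b=Δ1−h1·(2M1+M2)/6=150/43
seg 2: a=3, c=M2/2=132/43, d=(M3−M2)/(6·1)=-203/86, b=Δ2−h2·(2M2+M3)/6=111/86
seg 3: a=5, c=M3/2=-345/86, d=(M4−M3)/(6·2)=115/172, b=Δ3−h3·(2M3+M4)/6=15/43
t_q=4 → seg 3, τ=1; S=5+15/43·τ+-345/86·τ²+115/172·τ³=345/172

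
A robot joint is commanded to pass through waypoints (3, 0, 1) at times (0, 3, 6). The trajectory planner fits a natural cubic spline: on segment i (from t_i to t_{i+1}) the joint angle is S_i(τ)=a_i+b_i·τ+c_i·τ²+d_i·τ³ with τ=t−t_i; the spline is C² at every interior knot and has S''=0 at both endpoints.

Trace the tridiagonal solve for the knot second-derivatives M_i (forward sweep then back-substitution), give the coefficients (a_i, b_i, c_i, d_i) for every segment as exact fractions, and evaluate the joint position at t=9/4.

  seg 0: a=3 b=-4/3 c=0 d=1/27
  seg 1: a=0 b=-1/3 c=1/3 d=-1/27
S(9/4) = 27/64

Δ: Δ0=-1, Δ1=1/3
row 1: diag=12, rhs=8; c'=1/4, d'=2/3
back: M1=2/3
M: M0=0, M1=2/3, M2=0
seg 0: a=3, c=M0/2=0, d=(M1−M0)/(6·3)=1/27, b=Δ0−h0·(2M0+M1)/6=-4/3
seg 1: a=0, c=M1/2=1/3, d=(M2−M1)/(6·3)=-1/27, b=Δ1−h1·(2M1+M2)/6=-1/3
t_q=9/4 → seg 0, τ=9/4; S=3+-4/3·τ+0·τ²+1/27·τ³=27/64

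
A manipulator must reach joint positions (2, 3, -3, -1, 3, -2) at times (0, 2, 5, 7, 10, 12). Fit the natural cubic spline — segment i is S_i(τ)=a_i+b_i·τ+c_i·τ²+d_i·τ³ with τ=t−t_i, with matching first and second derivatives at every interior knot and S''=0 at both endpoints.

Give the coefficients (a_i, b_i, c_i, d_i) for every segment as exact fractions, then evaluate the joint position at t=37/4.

  seg 0: a=2 b=19501/15762 c=0 d=-2905/15762
  seg 1: a=3 b=-15359/15762 c=-2905/2627 d=36125/141858
  seg 2: a=-3 b=-5782/7881 c=18695/15762 d=-34/213
  seg 3: a=-1 b=5504/2627 c=3599/15762 d=-22805/141858
  seg 4: a=3 b=-4599/5254 c=-3201/2627 d=1067/5254
S(37/4) = 1021853/336256

Δ: Δ0=1/2, Δ1=-2, Δ2=1, Δ3=4/3, Δ4=-5/2
row 1: diag=10, rhs=-15; c'=3/10, d'=-3/2
row 2: denom=10−3·3/10=91/10; d'=(18−3·-3/2)/(91/10)=225/91
row 3: denom=10−2·20/91=870/91; d'=(2−2·225/91)/(870/91)=-134/435
row 4: denom=10−3·91/290=2627/290; d'=(-23−3·-134/435)/(2627/290)=-6402/2627
back: M4=-6402/2627
back: M3=-134/435−91/290·-6402/2627=3599/7881
back: M2=225/91−20/91·3599/7881=18695/7881
back: M1=-3/2−3/10·18695/7881=-5810/2627
M: M0=0, M1=-5810/2627, M2=18695/7881, M3=3599/7881, M4=-6402/2627, M5=0
seg 0: a=2, c=M0/2=0, d=(M1−M0)/(6·2)=-2905/15762, b=Δ0−h0·(2M0+M1)/6=19501/15762
seg 1: a=3, c=M1/2=-2905/2627, d=(M2−M1)/(6·3)=36125/141858, b=Δ1−h1·(2M1+M2)/6=-15359/15762
seg 2: a=-3, c=M2/2=18695/15762, d=(M3−M2)/(6·2)=-34/213, b=Δ2−h2·(2M2+M3)/6=-5782/7881
seg 3: a=-1, c=M3/2=3599/15762, d=(M4−M3)/(6·3)=-22805/141858, b=Δ3−h3·(2M3+M4)/6=5504/2627
seg 4: a=3, c=M4/2=-3201/2627, d=(M5−M4)/(6·2)=1067/5254, b=Δ4−h4·(2M4+M5)/6=-4599/5254
t_q=37/4 → seg 3, τ=9/4; S=-1+5504/2627·τ+3599/15762·τ²+-22805/141858·τ³=1021853/336256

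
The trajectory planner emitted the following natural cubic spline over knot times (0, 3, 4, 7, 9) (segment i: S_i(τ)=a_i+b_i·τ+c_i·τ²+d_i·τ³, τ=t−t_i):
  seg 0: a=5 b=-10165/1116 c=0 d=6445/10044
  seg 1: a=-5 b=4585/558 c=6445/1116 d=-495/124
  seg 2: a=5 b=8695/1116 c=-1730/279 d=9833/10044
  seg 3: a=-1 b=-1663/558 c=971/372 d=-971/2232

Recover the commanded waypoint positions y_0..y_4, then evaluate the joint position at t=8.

y_0=5 y_1=-5 y_2=5 y_3=-1 y_4=0
S(8) = -1343/744

y_0 = S_0(0) = a_0 = 5
y_1 = S_1(0) = a_1 = -5
y_2 = S_2(0) = a_2 = 5
y_3 = S_3(0) = a_3 = -1
y_4 = S_3(2) = 0
t_q=8 is in segment 3 (τ=1); S_3(τ)=-1343/744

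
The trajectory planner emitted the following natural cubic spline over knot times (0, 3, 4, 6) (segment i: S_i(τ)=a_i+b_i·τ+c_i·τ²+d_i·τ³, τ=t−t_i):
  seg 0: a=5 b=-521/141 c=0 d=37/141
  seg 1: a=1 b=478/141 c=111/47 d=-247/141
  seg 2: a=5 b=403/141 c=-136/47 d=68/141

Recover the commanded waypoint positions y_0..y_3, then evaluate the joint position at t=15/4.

y_0 = S_0(0) = a_0 = 5
y_1 = S_1(0) = a_1 = 1
y_2 = S_2(0) = a_2 = 5
y_3 = S_2(2) = 3
t_q=15/4 is in segment 1 (τ=3/4); S_1(τ)=12429/3008

y_0=5 y_1=1 y_2=5 y_3=3
S(15/4) = 12429/3008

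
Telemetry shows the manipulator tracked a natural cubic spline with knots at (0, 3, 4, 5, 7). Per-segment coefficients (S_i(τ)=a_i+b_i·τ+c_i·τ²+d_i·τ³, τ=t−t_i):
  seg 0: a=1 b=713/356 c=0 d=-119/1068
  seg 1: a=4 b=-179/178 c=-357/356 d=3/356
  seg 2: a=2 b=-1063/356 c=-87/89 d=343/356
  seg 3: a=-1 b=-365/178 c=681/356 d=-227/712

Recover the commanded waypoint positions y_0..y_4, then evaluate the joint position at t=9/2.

y_0=1 y_1=4 y_2=2 y_3=-1 y_4=0
S(9/2) = 1091/2848

y_0 = S_0(0) = a_0 = 1
y_1 = S_1(0) = a_1 = 4
y_2 = S_2(0) = a_2 = 2
y_3 = S_3(0) = a_3 = -1
y_4 = S_3(2) = 0
t_q=9/2 is in segment 2 (τ=1/2); S_2(τ)=1091/2848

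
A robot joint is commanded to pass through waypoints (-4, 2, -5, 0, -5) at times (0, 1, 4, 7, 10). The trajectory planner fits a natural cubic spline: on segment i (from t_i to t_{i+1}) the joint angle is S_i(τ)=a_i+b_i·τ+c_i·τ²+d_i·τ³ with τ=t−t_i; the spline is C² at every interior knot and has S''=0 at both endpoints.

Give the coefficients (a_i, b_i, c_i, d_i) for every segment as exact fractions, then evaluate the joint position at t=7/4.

Δ: Δ0=6, Δ1=-7/3, Δ2=5/3, Δ3=-5/3
row 1: diag=8, rhs=-50; c'=3/8, d'=-25/4
row 2: denom=12−3·3/8=87/8; d'=(24−3·-25/4)/(87/8)=114/29
row 3: denom=12−3·8/29=324/29; d'=(-20−3·114/29)/(324/29)=-461/162
back: M3=-461/162
back: M2=114/29−8/29·-461/162=382/81
back: M1=-25/4−3/8·382/81=-433/54
M: M0=0, M1=-433/54, M2=382/81, M3=-461/162, M4=0
seg 0: a=-4, c=M0/2=0, d=(M1−M0)/(6·1)=-433/324, b=Δ0−h0·(2M0+M1)/6=2377/324
seg 1: a=2, c=M1/2=-433/108, d=(M2−M1)/(6·3)=2063/2916, b=Δ1−h1·(2M1+M2)/6=539/162
seg 2: a=-5, c=M2/2=191/81, d=(M3−M2)/(6·3)=-1225/2916, b=Δ2−h2·(2M2+M3)/6=-527/324
seg 3: a=0, c=M3/2=-461/324, d=(M4−M3)/(6·3)=461/2916, b=Δ3−h3·(2M3+M4)/6=191/162
t_q=7/4 → seg 1, τ=3/4; S=2+539/162·τ+-433/108·τ²+2063/2916·τ³=5849/2304

  seg 0: a=-4 b=2377/324 c=0 d=-433/324
  seg 1: a=2 b=539/162 c=-433/108 d=2063/2916
  seg 2: a=-5 b=-527/324 c=191/81 d=-1225/2916
  seg 3: a=0 b=191/162 c=-461/324 d=461/2916
S(7/4) = 5849/2304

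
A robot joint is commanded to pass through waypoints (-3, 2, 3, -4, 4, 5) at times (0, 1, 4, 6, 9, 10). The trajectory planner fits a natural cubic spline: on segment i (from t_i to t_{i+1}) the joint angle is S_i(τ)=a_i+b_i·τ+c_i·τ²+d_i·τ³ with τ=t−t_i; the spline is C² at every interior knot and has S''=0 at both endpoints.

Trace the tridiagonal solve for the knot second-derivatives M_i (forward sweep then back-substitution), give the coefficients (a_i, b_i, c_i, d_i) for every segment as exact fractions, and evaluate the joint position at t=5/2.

  seg 0: a=-3 b=51893/9570 c=0 d=-4043/9570
  seg 1: a=2 b=19882/4785 c=-4043/3190 d=-17/7830
  seg 2: a=3 b=-33571/9570 c=-6158/4785 d=71/110
  seg 3: a=-4 b=-8711/9570 c=12373/4785 d=-3637/7830
  seg 4: a=4 b=9872/4785 c=-5087/3190 d=5087/9570
S(5/2) = 27427/5104

Δ: Δ0=5, Δ1=1/3, Δ2=-7/2, Δ3=8/3, Δ4=1
row 1: diag=8, rhs=-28; c'=3/8, d'=-7/2
row 2: denom=10−3·3/8=71/8; d'=(-23−3·-7/2)/(71/8)=-100/71
row 3: denom=10−2·16/71=678/71; d'=(37−2·-100/71)/(678/71)=2827/678
row 4: denom=8−3·71/226=1595/226; d'=(-10−3·2827/678)/(1595/226)=-5087/1595
back: M4=-5087/1595
back: M3=2827/678−71/226·-5087/1595=24746/4785
back: M2=-100/71−16/71·24746/4785=-12316/4785
back: M1=-7/2−3/8·-12316/4785=-4043/1595
M: M0=0, M1=-4043/1595, M2=-12316/4785, M3=24746/4785, M4=-5087/1595, M5=0
seg 0: a=-3, c=M0/2=0, d=(M1−M0)/(6·1)=-4043/9570, b=Δ0−h0·(2M0+M1)/6=51893/9570
seg 1: a=2, c=M1/2=-4043/3190, d=(M2−M1)/(6·3)=-17/7830, b=Δ1−h1·(2M1+M2)/6=19882/4785
seg 2: a=3, c=M2/2=-6158/4785, d=(M3−M2)/(6·2)=71/110, b=Δ2−h2·(2M2+M3)/6=-33571/9570
seg 3: a=-4, c=M3/2=12373/4785, d=(M4−M3)/(6·3)=-3637/7830, b=Δ3−h3·(2M3+M4)/6=-8711/9570
seg 4: a=4, c=M4/2=-5087/3190, d=(M5−M4)/(6·1)=5087/9570, b=Δ4−h4·(2M4+M5)/6=9872/4785
t_q=5/2 → seg 1, τ=3/2; S=2+19882/4785·τ+-4043/3190·τ²+-17/7830·τ³=27427/5104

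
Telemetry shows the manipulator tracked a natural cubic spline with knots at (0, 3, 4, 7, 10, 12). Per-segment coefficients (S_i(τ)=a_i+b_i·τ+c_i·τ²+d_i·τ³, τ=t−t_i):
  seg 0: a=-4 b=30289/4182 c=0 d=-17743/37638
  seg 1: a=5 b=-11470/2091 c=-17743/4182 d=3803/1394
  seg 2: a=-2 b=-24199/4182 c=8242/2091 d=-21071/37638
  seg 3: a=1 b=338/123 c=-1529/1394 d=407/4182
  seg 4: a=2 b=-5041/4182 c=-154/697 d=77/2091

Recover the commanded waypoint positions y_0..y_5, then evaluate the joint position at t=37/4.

y_0 = S_0(0) = a_0 = -4
y_1 = S_1(0) = a_1 = 5
y_2 = S_2(0) = a_2 = -2
y_3 = S_3(0) = a_3 = 1
y_4 = S_4(0) = a_4 = 2
y_5 = S_4(2) = -1
t_q=37/4 is in segment 3 (τ=9/4); S_3(τ)=244337/89216

y_0=-4 y_1=5 y_2=-2 y_3=1 y_4=2 y_5=-1
S(37/4) = 244337/89216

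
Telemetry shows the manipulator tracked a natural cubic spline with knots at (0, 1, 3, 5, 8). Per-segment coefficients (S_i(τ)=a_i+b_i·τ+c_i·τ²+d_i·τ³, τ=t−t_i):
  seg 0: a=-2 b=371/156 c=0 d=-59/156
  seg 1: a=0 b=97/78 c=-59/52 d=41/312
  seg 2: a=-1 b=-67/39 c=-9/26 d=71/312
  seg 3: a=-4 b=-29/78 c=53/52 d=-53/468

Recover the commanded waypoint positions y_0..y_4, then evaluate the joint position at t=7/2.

y_0=-2 y_1=0 y_2=-1 y_3=-4 y_4=1
S(7/2) = -1595/832

y_0 = S_0(0) = a_0 = -2
y_1 = S_1(0) = a_1 = 0
y_2 = S_2(0) = a_2 = -1
y_3 = S_3(0) = a_3 = -4
y_4 = S_3(3) = 1
t_q=7/2 is in segment 2 (τ=1/2); S_2(τ)=-1595/832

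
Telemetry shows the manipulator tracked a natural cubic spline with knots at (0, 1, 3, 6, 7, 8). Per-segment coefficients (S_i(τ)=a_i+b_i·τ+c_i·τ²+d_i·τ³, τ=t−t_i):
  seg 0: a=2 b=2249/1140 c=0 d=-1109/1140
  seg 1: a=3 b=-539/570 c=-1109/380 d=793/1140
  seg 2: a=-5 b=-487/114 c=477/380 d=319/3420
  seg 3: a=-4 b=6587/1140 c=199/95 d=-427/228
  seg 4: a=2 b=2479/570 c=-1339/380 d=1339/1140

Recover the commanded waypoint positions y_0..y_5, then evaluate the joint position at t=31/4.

y_0=2 y_1=3 y_2=-5 y_3=-4 y_4=2 y_5=4
S(31/4) = 18363/4864

y_0 = S_0(0) = a_0 = 2
y_1 = S_1(0) = a_1 = 3
y_2 = S_2(0) = a_2 = -5
y_3 = S_3(0) = a_3 = -4
y_4 = S_4(0) = a_4 = 2
y_5 = S_4(1) = 4
t_q=31/4 is in segment 4 (τ=3/4); S_4(τ)=18363/4864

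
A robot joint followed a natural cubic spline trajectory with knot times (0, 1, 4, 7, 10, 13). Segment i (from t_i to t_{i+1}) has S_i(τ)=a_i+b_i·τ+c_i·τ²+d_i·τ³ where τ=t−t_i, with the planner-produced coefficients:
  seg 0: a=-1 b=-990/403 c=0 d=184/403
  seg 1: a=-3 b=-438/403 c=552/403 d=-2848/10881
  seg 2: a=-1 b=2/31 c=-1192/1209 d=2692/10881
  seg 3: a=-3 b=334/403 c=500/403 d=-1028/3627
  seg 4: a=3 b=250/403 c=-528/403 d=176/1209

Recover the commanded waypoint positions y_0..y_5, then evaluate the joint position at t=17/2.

y_0 = S_0(0) = a_0 = -1
y_1 = S_1(0) = a_1 = -3
y_2 = S_2(0) = a_2 = -1
y_3 = S_3(0) = a_3 = -3
y_4 = S_4(0) = a_4 = 3
y_5 = S_4(3) = -3
t_q=17/2 is in segment 3 (τ=3/2); S_3(τ)=63/806

y_0=-1 y_1=-3 y_2=-1 y_3=-3 y_4=3 y_5=-3
S(17/2) = 63/806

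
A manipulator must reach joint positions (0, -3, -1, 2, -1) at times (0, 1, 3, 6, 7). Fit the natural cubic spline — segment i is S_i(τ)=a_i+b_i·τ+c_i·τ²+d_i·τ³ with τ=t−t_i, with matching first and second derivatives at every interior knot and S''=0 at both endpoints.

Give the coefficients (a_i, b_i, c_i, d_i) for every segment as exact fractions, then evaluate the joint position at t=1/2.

  seg 0: a=0 b=-721/197 c=0 d=130/197
  seg 1: a=-3 b=-331/197 c=390/197 d=-63/197
  seg 2: a=-1 b=473/197 c=12/197 d=-104/591
  seg 3: a=2 b=-391/197 c=-300/197 d=100/197
S(1/2) = -1377/788

Δ: Δ0=-3, Δ1=1, Δ2=1, Δ3=-3
row 1: diag=6, rhs=24; c'=1/3, d'=4
row 2: denom=10−2·1/3=28/3; d'=(0−2·4)/(28/3)=-6/7
row 3: denom=8−3·9/28=197/28; d'=(-24−3·-6/7)/(197/28)=-600/197
back: M3=-600/197
back: M2=-6/7−9/28·-600/197=24/197
back: M1=4−1/3·24/197=780/197
M: M0=0, M1=780/197, M2=24/197, M3=-600/197, M4=0
seg 0: a=0, c=M0/2=0, d=(M1−M0)/(6·1)=130/197, b=Δ0−h0·(2M0+M1)/6=-721/197
seg 1: a=-3, c=M1/2=390/197, d=(M2−M1)/(6·2)=-63/197, b=Δ1−h1·(2M1+M2)/6=-331/197
seg 2: a=-1, c=M2/2=12/197, d=(M3−M2)/(6·3)=-104/591, b=Δ2−h2·(2M2+M3)/6=473/197
seg 3: a=2, c=M3/2=-300/197, d=(M4−M3)/(6·1)=100/197, b=Δ3−h3·(2M3+M4)/6=-391/197
t_q=1/2 → seg 0, τ=1/2; S=0+-721/197·τ+0·τ²+130/197·τ³=-1377/788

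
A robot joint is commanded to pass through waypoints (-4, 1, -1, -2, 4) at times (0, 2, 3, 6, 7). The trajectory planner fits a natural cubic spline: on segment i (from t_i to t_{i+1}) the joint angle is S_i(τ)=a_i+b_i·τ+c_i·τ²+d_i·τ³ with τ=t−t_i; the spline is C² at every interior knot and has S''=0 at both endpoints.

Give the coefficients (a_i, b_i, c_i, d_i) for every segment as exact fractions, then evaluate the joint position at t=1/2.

Δ: Δ0=5/2, Δ1=-2, Δ2=-1/3, Δ3=6
row 1: diag=6, rhs=-27; c'=1/6, d'=-9/2
row 2: denom=8−1·1/6=47/6; d'=(10−1·-9/2)/(47/6)=87/47
row 3: denom=8−3·18/47=322/47; d'=(38−3·87/47)/(322/47)=1525/322
back: M3=1525/322
back: M2=87/47−18/47·1525/322=6/161
back: M1=-9/2−1/6·6/161=-1451/322
M: M0=0, M1=-1451/322, M2=6/161, M3=1525/322, M4=0
seg 0: a=-4, c=M0/2=0, d=(M1−M0)/(6·2)=-1451/3864, b=Δ0−h0·(2M0+M1)/6=1933/483
seg 1: a=1, c=M1/2=-1451/644, d=(M2−M1)/(6·1)=209/276, b=Δ1−h1·(2M1+M2)/6=-487/966
seg 2: a=-1, c=M2/2=3/161, d=(M3−M2)/(6·3)=1513/5796, b=Δ2−h2·(2M2+M3)/6=-5291/1932
seg 3: a=-2, c=M3/2=1525/644, d=(M4−M3)/(6·1)=-1525/1932, b=Δ3−h3·(2M3+M4)/6=4271/966
t_q=1/2 → seg 0, τ=1/2; S=-4+1933/483·τ+0·τ²+-1451/3864·τ³=-21081/10304

  seg 0: a=-4 b=1933/483 c=0 d=-1451/3864
  seg 1: a=1 b=-487/966 c=-1451/644 d=209/276
  seg 2: a=-1 b=-5291/1932 c=3/161 d=1513/5796
  seg 3: a=-2 b=4271/966 c=1525/644 d=-1525/1932
S(1/2) = -21081/10304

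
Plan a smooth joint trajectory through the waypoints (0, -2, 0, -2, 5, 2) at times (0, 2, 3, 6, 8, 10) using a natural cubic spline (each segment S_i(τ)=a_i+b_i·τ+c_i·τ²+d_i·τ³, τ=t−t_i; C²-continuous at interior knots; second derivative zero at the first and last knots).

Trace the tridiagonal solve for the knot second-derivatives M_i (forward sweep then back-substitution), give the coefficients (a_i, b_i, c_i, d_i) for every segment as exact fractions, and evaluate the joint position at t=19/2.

Δ: Δ0=-1, Δ1=2, Δ2=-2/3, Δ3=7/2, Δ4=-3/2
row 1: diag=6, rhs=18; c'=1/6, d'=3
row 2: denom=8−1·1/6=47/6; d'=(-16−1·3)/(47/6)=-114/47
row 3: denom=10−3·18/47=416/47; d'=(25−3·-114/47)/(416/47)=1517/416
row 4: denom=8−2·47/208=785/104; d'=(-30−2·1517/416)/(785/104)=-7757/1570
back: M4=-7757/1570
back: M3=1517/416−47/208·-7757/1570=3739/785
back: M2=-114/47−18/47·3739/785=-3336/785
back: M1=3−1/6·-3336/785=2911/785
M: M0=0, M1=2911/785, M2=-3336/785, M3=3739/785, M4=-7757/1570, M5=0
seg 0: a=0, c=M0/2=0, d=(M1−M0)/(6·2)=2911/9420, b=Δ0−h0·(2M0+M1)/6=-5266/2355
seg 1: a=-2, c=M1/2=2911/1570, d=(M2−M1)/(6·1)=-6247/4710, b=Δ1−h1·(2M1+M2)/6=3467/2355
seg 2: a=0, c=M2/2=-1668/785, d=(M3−M2)/(6·3)=1415/2826, b=Δ2−h2·(2M2+M3)/6=5659/4710
seg 3: a=-2, c=M3/2=3739/1570, d=(M4−M3)/(6·2)=-3047/3768, b=Δ3−h3·(2M3+M4)/6=4643/2355
seg 4: a=5, c=M4/2=-7757/3140, d=(M5−M4)/(6·2)=7757/18840, b=Δ4−h4·(2M4+M5)/6=8449/4710
t_q=19/2 → seg 4, τ=3/2; S=5+8449/4710·τ+-7757/3140·τ²+7757/18840·τ³=35389/10048

  seg 0: a=0 b=-5266/2355 c=0 d=2911/9420
  seg 1: a=-2 b=3467/2355 c=2911/1570 d=-6247/4710
  seg 2: a=0 b=5659/4710 c=-1668/785 d=1415/2826
  seg 3: a=-2 b=4643/2355 c=3739/1570 d=-3047/3768
  seg 4: a=5 b=8449/4710 c=-7757/3140 d=7757/18840
S(19/2) = 35389/10048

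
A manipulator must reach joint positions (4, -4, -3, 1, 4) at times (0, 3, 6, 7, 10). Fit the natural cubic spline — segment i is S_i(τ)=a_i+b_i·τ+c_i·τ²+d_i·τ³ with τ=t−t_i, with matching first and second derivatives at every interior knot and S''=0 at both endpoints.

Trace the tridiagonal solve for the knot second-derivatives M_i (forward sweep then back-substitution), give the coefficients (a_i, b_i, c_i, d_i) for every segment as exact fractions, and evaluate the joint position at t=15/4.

Δ: Δ0=-8/3, Δ1=1/3, Δ2=4, Δ3=1
row 1: diag=12, rhs=18; c'=1/4, d'=3/2
row 2: denom=8−3·1/4=29/4; d'=(22−3·3/2)/(29/4)=70/29
row 3: denom=8−1·4/29=228/29; d'=(-18−1·70/29)/(228/29)=-148/57
back: M3=-148/57
back: M2=70/29−4/29·-148/57=158/57
back: M1=3/2−1/4·158/57=46/57
M: M0=0, M1=46/57, M2=158/57, M3=-148/57, M4=0
seg 0: a=4, c=M0/2=0, d=(M1−M0)/(6·3)=23/513, b=Δ0−h0·(2M0+M1)/6=-175/57
seg 1: a=-4, c=M1/2=23/57, d=(M2−M1)/(6·3)=56/513, b=Δ1−h1·(2M1+M2)/6=-106/57
seg 2: a=-3, c=M2/2=79/57, d=(M3−M2)/(6·1)=-17/19, b=Δ2−h2·(2M2+M3)/6=200/57
seg 3: a=1, c=M3/2=-74/57, d=(M4−M3)/(6·3)=74/513, b=Δ3−h3·(2M3+M4)/6=205/57
t_q=15/4 → seg 1, τ=3/4; S=-4+-106/57·τ+23/57·τ²+56/513·τ³=-1557/304

  seg 0: a=4 b=-175/57 c=0 d=23/513
  seg 1: a=-4 b=-106/57 c=23/57 d=56/513
  seg 2: a=-3 b=200/57 c=79/57 d=-17/19
  seg 3: a=1 b=205/57 c=-74/57 d=74/513
S(15/4) = -1557/304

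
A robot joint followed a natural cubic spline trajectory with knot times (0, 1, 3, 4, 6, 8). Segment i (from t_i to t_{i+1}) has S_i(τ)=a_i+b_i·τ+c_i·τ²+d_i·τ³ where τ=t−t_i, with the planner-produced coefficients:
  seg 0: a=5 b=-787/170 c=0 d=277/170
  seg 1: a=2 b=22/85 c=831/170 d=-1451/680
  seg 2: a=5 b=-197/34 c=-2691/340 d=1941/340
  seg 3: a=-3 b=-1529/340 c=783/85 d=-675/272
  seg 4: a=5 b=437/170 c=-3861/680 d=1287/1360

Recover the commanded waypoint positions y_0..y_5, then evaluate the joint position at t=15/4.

y_0=5 y_1=2 y_2=5 y_3=-3 y_4=5 y_5=-5
S(15/4) = -30229/21760

y_0 = S_0(0) = a_0 = 5
y_1 = S_1(0) = a_1 = 2
y_2 = S_2(0) = a_2 = 5
y_3 = S_3(0) = a_3 = -3
y_4 = S_4(0) = a_4 = 5
y_5 = S_4(2) = -5
t_q=15/4 is in segment 2 (τ=3/4); S_2(τ)=-30229/21760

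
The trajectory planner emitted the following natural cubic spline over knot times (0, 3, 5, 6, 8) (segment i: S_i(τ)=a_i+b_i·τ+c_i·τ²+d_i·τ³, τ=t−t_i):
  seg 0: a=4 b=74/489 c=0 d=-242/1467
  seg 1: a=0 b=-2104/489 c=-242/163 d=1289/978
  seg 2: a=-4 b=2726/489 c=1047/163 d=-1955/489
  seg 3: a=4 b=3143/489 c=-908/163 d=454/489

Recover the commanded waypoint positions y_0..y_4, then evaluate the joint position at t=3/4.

y_0 = S_0(0) = a_0 = 4
y_1 = S_1(0) = a_1 = 0
y_2 = S_2(0) = a_2 = -4
y_3 = S_3(0) = a_3 = 4
y_4 = S_3(2) = 2
t_q=3/4 is in segment 0 (τ=3/4); S_0(τ)=21093/5216

y_0=4 y_1=0 y_2=-4 y_3=4 y_4=2
S(3/4) = 21093/5216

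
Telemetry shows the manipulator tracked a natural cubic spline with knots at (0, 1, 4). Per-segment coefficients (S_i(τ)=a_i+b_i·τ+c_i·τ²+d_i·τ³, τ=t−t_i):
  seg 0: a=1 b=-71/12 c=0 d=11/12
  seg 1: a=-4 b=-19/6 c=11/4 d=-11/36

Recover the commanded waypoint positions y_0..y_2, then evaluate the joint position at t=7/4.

y_0 = S_0(0) = a_0 = 1
y_1 = S_1(0) = a_1 = -4
y_2 = S_1(3) = 3
t_q=7/4 is in segment 1 (τ=3/4); S_1(τ)=-1269/256

y_0=1 y_1=-4 y_2=3
S(7/4) = -1269/256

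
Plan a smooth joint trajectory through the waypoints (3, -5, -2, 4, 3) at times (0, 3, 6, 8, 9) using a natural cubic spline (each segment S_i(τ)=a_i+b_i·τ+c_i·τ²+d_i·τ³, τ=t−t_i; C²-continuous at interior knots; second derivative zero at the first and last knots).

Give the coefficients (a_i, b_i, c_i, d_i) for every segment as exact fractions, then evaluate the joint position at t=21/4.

Δ: Δ0=-8/3, Δ1=1, Δ2=3, Δ3=-1
row 1: diag=12, rhs=22; c'=1/4, d'=11/6
row 2: denom=10−3·1/4=37/4; d'=(12−3·11/6)/(37/4)=26/37
row 3: denom=6−2·8/37=206/37; d'=(-24−2·26/37)/(206/37)=-470/103
back: M3=-470/103
back: M2=26/37−8/37·-470/103=174/103
back: M1=11/6−1/4·174/103=436/309
M: M0=0, M1=436/309, M2=174/103, M3=-470/103, M4=0
seg 0: a=3, c=M0/2=0, d=(M1−M0)/(6·3)=218/2781, b=Δ0−h0·(2M0+M1)/6=-1042/309
seg 1: a=-5, c=M1/2=218/309, d=(M2−M1)/(6·3)=43/2781, b=Δ1−h1·(2M1+M2)/6=-388/309
seg 2: a=-2, c=M2/2=87/103, d=(M3−M2)/(6·2)=-161/309, b=Δ2−h2·(2M2+M3)/6=1049/309
seg 3: a=4, c=M3/2=-235/103, d=(M4−M3)/(6·1)=235/309, b=Δ3−h3·(2M3+M4)/6=161/309
t_q=21/4 → seg 1, τ=9/4; S=-5+-388/309·τ+218/309·τ²+43/2781·τ³=-26879/6592

  seg 0: a=3 b=-1042/309 c=0 d=218/2781
  seg 1: a=-5 b=-388/309 c=218/309 d=43/2781
  seg 2: a=-2 b=1049/309 c=87/103 d=-161/309
  seg 3: a=4 b=161/309 c=-235/103 d=235/309
S(21/4) = -26879/6592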